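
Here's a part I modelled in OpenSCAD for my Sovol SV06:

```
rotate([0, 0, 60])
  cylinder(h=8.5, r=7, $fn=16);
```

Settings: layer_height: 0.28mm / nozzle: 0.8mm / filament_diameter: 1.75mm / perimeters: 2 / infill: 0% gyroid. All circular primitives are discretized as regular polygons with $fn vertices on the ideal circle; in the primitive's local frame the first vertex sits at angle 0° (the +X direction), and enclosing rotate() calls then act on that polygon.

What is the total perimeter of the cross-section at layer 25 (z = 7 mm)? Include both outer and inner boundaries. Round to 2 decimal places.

43.70 mm

At z = 7 mm: the r=7 cylinder contributes a regular 16-gon of circumradius 7 (perimeter = 2·16·7.000·sin(180°/16) = 43.70 mm); (rotated 60° about Z; rotation is an isometry so areas/perimeters/island counts are preserved). Overall, the cross-section is a single solid region. Total boundary length (outer) = 43.70 mm.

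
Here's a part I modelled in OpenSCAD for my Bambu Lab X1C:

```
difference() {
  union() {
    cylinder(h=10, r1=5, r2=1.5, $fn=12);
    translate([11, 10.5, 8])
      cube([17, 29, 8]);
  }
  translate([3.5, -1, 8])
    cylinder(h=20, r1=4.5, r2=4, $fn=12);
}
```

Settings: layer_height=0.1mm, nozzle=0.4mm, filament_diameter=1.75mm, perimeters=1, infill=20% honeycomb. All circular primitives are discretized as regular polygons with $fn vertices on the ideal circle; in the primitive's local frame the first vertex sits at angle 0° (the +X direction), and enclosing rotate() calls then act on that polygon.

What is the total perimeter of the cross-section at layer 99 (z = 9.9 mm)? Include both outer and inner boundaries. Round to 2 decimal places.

98.64 mm

At z = 9.9 mm: the cone (r1=5→r2=1.5) has section circumradius 1.535 here — a regular 12-gon (perimeter = 2·12·1.535·sin(180°/12) = 9.53 mm); the cube at (11, 10.5) (footprint 17×29) is included at this height (perimeter 92.00 mm); Merging all regions: the 2 present regions are separate (no shared area or edge), so areas and boundary lengths simply add and each stays a separate island — boundary = 101.53 mm; the cone at (3.5, -1) contributes a regular 12-gon of circumradius 4.452 (interpolated between r1=4.5 and r2=4 at t=0.095) (perimeter = 2·12·4.452·sin(180°/12) = 27.66 mm); Subtracting the remaining from the first: starting from the result so far, the cone at (3.5, -1) partially overlaps it — only the 5.42 mm² overlap (of its 59.47 mm²) is removed, clipping the outline — boundary = 98.64 mm. Overall, the cross-section has 2 separate islands. Total boundary length (outer) = 98.64 mm.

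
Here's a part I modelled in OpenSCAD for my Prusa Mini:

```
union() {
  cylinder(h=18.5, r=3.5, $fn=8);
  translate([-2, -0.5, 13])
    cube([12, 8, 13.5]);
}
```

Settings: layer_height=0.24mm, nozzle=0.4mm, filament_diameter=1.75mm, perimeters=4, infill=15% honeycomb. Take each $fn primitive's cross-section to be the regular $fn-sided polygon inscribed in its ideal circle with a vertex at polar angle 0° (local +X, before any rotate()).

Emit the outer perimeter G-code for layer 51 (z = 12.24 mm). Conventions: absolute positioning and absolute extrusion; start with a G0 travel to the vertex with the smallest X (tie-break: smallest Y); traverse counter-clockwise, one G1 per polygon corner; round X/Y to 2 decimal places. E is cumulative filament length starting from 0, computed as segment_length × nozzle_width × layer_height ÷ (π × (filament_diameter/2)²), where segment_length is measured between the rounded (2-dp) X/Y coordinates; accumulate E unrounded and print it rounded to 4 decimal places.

G0 X-3.50 Y0.00 Z12.24
G1 X-2.47 Y-2.47 E0.1068
G1 X0.00 Y-3.50 E0.2136
G1 X2.47 Y-2.47 E0.3204
G1 X3.50 Y0.00 E0.4272
G1 X2.47 Y2.47 E0.5341
G1 X0.00 Y3.50 E0.6409
G1 X-2.47 Y2.47 E0.7477
G1 X-3.50 Y0.00 E0.8545

At z = 12.24 mm: the cylinder: section is a regular 8-gon, circumradius r=3.5; the cube at (-2, -0.5) is absent (z outside [13, 26.5]); Combining (union): only the r=3.5 cylinder is present, so the union is just that shape — 1 connected region. The outline is a single polygon with 8 vertices. Extrusion per mm of travel: 0.4 × 0.24 / (π × 0.875²) = 0.039912. Accumulating E over each segment gives final E = 0.8545.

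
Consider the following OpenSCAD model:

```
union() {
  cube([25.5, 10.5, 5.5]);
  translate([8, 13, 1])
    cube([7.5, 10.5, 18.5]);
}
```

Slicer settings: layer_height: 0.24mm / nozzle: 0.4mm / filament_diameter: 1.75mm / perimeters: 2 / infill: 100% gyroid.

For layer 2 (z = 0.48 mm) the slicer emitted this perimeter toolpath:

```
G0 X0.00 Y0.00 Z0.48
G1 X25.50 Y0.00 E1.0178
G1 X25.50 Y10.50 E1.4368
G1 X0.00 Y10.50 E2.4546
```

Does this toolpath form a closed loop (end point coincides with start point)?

Start point (G0): (0.00, 0.00). End point (last G1): the path does not return to the start — open.

no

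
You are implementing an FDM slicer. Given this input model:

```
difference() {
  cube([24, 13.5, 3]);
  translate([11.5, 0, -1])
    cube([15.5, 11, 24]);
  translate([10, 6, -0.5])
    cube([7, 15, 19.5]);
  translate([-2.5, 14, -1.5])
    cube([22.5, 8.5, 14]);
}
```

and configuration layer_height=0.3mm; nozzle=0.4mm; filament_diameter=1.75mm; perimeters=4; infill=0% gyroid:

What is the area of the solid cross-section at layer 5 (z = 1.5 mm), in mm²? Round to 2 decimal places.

161.50 mm²

At z = 1.5 mm: the cube is present — its section is the full 24×13.5 rectangle (area 324.00 mm²); the 15.5×11 cube at (11.5, 0) contributes its full rectangle (area 170.50 mm²); the cube at (10, 6) (footprint 7×15) is included at this height (area 105.00 mm²); the cube at (-2.5, 14) is present — its section is the full 22.5×8.5 rectangle (area 191.25 mm²); Taking the first minus the rest: starting from the 24×13.5 cube (324.00 mm²), the 15.5×11 cube at (11.5, 0) partially overlaps it — only the 137.50 mm² overlap (of its 170.50 mm²) is removed, clipping the outline; the 7×15 cube at (10, 6) partially overlaps it — only the 25.00 mm² overlap (of its 105.00 mm²) is removed, clipping the outline; the 22.5×8.5 cube at (-2.5, 14) misses the remaining region (no effect) — area = 161.50 mm². Overall, the cross-section has 2 separate islands. Net area = 161.50 mm².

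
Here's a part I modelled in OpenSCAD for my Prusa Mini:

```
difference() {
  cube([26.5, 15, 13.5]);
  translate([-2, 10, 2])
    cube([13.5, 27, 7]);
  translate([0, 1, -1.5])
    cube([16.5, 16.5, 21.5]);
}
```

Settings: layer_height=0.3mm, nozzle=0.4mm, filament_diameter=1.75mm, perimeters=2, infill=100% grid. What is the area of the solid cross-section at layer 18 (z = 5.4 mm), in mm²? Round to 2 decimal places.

166.50 mm²

At z = 5.4 mm: the 26.5×15 cube contributes its full rectangle (area 397.50 mm²); the 13.5×27 cube at (-2, 10) contributes its full rectangle (area 364.50 mm²); the cube at (0, 1) (footprint 16.5×16.5) is included at this height (area 272.25 mm²); Subtracting the remaining from the first: starting from the 26.5×15 cube (397.50 mm²), the 13.5×27 cube at (-2, 10) partially overlaps it — only the 57.50 mm² overlap (of its 364.50 mm²) is removed, clipping the outline; the 16.5×16.5 cube at (0, 1) partially overlaps it — only the 173.50 mm² overlap (of its 272.25 mm²) is removed, clipping the outline — area = 166.50 mm². Overall, the cross-section is a single solid region. Net area = 166.50 mm².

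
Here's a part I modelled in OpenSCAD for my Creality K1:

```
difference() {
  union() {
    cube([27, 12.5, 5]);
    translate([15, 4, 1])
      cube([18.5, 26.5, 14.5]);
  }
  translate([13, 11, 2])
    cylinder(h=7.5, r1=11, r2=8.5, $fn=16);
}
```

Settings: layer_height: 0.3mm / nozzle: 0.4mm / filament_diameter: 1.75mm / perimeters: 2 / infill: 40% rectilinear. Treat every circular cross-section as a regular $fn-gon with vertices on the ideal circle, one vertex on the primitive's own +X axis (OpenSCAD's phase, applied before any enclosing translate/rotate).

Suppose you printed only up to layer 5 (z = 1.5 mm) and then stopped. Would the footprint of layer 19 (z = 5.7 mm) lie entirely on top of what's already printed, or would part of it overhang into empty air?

entirely on top

Compare the two slices. At z = 1.5: the cube (footprint 27×12.5) is included at this height (area 337.50 mm²); the 18.5×26.5 cube at (15, 4) contributes its full rectangle (area 490.25 mm²); Combining (union): the regions partially overlap — summed areas 827.75 mm² minus the doubly-counted overlap 102.00 mm² gives 725.75 mm² — area = 725.75 mm²; the cone at (13, 11) does not reach this height (z outside [2, 9.5]); Taking the first minus the rest: none of the subtracted shapes is present at this height, so that combined region is unchanged — area = 725.75 mm². At z = 5.7: the cube is not intersected at this z (z outside [0, 5]); the 18.5×26.5 cube at (15, 4) contributes its full rectangle (area 490.25 mm²); Combining (union): only the 18.5×26.5 cube at (15, 4) is present, so the union is just that shape — area = 490.25 mm²; the cone at (13, 11) contributes a regular 16-gon of circumradius 9.767 (interpolated between r1=11 and r2=8.5 at t=0.493) (area = (16/2)·9.767²·sin(360°/16) = 292.03 mm²); After the difference (first − rest): starting from that combined region (490.25 mm²), the cone at (13, 11) partially overlaps it — only the 100.86 mm² overlap (of its 292.03 mm²) is removed, clipping the outline — area = 389.39 mm². Checking containment: the cross-section at z = 5.7 is a subset of the cross-section at z = 1.5.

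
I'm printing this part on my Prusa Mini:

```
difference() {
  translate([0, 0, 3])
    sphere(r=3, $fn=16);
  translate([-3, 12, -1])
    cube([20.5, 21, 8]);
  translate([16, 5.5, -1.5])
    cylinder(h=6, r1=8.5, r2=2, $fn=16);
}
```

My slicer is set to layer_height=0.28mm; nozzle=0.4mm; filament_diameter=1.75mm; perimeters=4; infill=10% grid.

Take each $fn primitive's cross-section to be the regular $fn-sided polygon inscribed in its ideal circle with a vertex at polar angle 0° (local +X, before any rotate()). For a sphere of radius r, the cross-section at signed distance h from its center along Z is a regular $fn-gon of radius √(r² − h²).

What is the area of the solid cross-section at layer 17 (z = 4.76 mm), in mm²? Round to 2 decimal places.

At z = 4.76 mm: the sphere: section is a regular 16-gon, circumradius = √(r²−h²) = √(3²−1.76²) = 2.429 (area = (16/2)·2.429²·sin(360°/16) = 18.07 mm²); the 20.5×21 cube at (-3, 12) contributes its full rectangle (area 430.50 mm²); the cone at (16, 5.5) does not reach this height (z outside [-1.5, 4.5]); After the difference (first − rest): starting from the r=3 sphere (18.07 mm²), the 20.5×21 cube at (-3, 12) misses the remaining region (no effect) — area = 18.07 mm². Overall, the cross-section is a single solid region. Net area = 18.07 mm².

18.07 mm²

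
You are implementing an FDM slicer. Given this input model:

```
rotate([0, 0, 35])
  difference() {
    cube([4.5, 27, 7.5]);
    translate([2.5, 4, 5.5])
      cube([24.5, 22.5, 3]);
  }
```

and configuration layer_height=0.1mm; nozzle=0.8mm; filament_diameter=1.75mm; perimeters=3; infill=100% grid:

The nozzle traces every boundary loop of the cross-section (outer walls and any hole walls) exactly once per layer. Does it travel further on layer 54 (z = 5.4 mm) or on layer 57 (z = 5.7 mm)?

layer 57 (z = 5.7 mm)

Layer 54 (z = 5.4): the cube (footprint 4.5×27) is included at this height (perimeter 63.00 mm); the cube at (2.5, 4) is not intersected at this z (z outside [5.5, 8.5]); Subtracting the remaining from the first: none of the subtracted shapes is present at this height, so the 4.5×27 cube is unchanged — boundary = 63.00 mm; (whole slice rotated 35° about Z — lengths, areas and connectivity unchanged). So its perimeter = 63.00 mm. Layer 57 (z = 5.7): the cube is present — its section is the full 4.5×27 rectangle (perimeter 63.00 mm); the 24.5×22.5 cube at (2.5, 4) contributes its full rectangle (perimeter 94.00 mm); After the difference (first − rest): starting from the 4.5×27 cube, the 24.5×22.5 cube at (2.5, 4) partially overlaps it — only the 45.00 mm² overlap (of its 551.25 mm²) is removed, clipping the outline — boundary = 67.00 mm; (rotated 35° about Z; rotation is an isometry so areas/perimeters/island counts are preserved). So its perimeter = 67.00 mm. Layer 57 is larger (67.00 vs 63.00 mm).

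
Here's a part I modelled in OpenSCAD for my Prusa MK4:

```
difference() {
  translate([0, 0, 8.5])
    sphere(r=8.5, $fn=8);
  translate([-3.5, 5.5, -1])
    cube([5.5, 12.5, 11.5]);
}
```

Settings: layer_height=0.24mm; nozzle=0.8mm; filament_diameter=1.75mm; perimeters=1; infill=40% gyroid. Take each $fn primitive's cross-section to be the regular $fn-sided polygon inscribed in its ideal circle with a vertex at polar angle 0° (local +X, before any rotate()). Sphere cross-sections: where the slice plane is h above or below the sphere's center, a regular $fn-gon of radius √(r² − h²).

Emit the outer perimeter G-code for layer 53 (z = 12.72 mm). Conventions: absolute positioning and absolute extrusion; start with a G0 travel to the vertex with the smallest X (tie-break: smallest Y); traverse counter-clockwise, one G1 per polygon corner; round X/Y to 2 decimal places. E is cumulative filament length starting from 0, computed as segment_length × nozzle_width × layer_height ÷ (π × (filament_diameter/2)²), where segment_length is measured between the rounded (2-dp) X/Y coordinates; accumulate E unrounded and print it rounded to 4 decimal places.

G0 X-7.38 Y0.00 Z12.72
G1 X-5.22 Y-5.22 E0.4509
G1 X0.00 Y-7.38 E0.9019
G1 X5.22 Y-5.22 E1.3528
G1 X7.38 Y0.00 E1.8038
G1 X5.22 Y5.22 E2.2547
G1 X0.00 Y7.38 E2.7057
G1 X-5.22 Y5.22 E3.1566
G1 X-7.38 Y0.00 E3.6076

At z = 12.72 mm: the r=8.5 sphere slices to a regular 8-gon of circumradius 7.378 (√(r²−h²) with h=4.22 from center); the cube at (-3.5, 5.5) is absent (z outside [-1, 10.5]); Taking the first minus the rest: none of the subtracted shapes is present at this height, so the r=8.5 sphere is unchanged — 1 connected region. The outline is a single polygon with 8 vertices. Extrusion per mm of travel: 0.8 × 0.24 / (π × 0.875²) = 0.079824. Accumulating E over each segment gives final E = 3.6076.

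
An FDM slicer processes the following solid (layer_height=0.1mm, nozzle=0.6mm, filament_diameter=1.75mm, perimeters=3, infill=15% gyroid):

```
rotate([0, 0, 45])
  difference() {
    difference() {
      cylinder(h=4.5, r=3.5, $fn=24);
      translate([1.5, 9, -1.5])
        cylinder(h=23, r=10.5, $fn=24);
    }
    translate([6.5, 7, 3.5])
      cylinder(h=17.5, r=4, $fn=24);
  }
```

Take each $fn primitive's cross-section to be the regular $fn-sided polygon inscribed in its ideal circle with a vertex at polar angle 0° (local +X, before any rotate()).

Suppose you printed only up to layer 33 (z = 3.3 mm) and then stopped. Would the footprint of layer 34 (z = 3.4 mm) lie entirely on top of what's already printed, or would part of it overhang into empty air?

Compare the two slices. At z = 3.3: the cylinder: section is a regular 24-gon, circumradius r=3.5 (area = (24/2)·3.500²·sin(360°/24) = 38.05 mm²); the cylinder at (1.5, 9): section is a regular 24-gon, circumradius r=10.5 (area = (24/2)·10.500²·sin(360°/24) = 342.42 mm²); Subtracting the remaining from the first: starting from the r=3.5 cylinder (38.05 mm²), the r=10.5 cylinder at (1.5, 9) partially overlaps it — only the 26.75 mm² overlap (of its 342.42 mm²) is removed, clipping the outline — area = 11.29 mm²; the cylinder at (6.5, 7) does not reach this height (z outside [3.5, 21]); Taking the first minus the rest: none of the subtracted shapes is present at this height, so the result so far is unchanged — area = 11.29 mm²; (whole slice rotated 45° about Z — lengths, areas and connectivity unchanged). At z = 3.4: the r=3.5 cylinder gives a regular 24-gon of circumradius 3.5 (constant along its height) (area = (24/2)·3.500²·sin(360°/24) = 38.05 mm²); the r=10.5 cylinder at (1.5, 9) contributes a regular 24-gon of circumradius 10.5 (area = (24/2)·10.500²·sin(360°/24) = 342.42 mm²); Taking the first minus the rest: starting from the r=3.5 cylinder (38.05 mm²), the r=10.5 cylinder at (1.5, 9) partially overlaps it — only the 26.75 mm² overlap (of its 342.42 mm²) is removed, clipping the outline — area = 11.29 mm²; the cylinder at (6.5, 7) is not intersected at this z (z outside [3.5, 21]); After the difference (first − rest): none of the subtracted shapes is present at this height, so the result so far is unchanged — area = 11.29 mm²; (whole slice rotated 45° about Z — lengths, areas and connectivity unchanged). Checking containment: the cross-section at z = 3.4 is a subset of the cross-section at z = 3.3.

entirely on top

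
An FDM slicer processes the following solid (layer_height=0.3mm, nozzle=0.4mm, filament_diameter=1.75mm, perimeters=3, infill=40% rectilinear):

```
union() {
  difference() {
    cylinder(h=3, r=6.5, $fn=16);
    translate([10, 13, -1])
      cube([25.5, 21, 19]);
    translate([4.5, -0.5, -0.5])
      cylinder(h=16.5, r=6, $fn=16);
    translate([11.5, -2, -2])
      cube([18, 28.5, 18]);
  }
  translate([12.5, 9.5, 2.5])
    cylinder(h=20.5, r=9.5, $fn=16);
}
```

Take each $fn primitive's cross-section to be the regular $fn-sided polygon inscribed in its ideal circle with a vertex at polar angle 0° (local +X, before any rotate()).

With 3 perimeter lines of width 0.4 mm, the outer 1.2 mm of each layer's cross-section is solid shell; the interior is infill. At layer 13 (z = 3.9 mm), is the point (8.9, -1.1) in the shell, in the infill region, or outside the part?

outside

At z = 3.9 mm: the cylinder is absent (z outside [0, 3]); the cube at (10, 13) (footprint 25.5×21) is included at this height; the r=6 cylinder at (4.5, -0.5) contributes a regular 16-gon of circumradius 6; the 18×28.5 cube at (11.5, -2) contributes its full rectangle; Taking the first minus the rest: the first operand is absent here, so nothing remains; the r=9.5 cylinder at (12.5, 9.5) gives a regular 16-gon of circumradius 9.5 (constant along its height); Merging all regions: only the r=9.5 cylinder at (12.5, 9.5) is present, so the union is just that shape — 1 connected region. Overall, the cross-section is a single solid region. The nearest boundary edge runs (8.86, 0.72)→(12.50, 0.00); distance from the point to it = 1.78 mm. The point is not inside any of the regions above, so it lies outside the cross-section (1.78 mm from the nearest boundary).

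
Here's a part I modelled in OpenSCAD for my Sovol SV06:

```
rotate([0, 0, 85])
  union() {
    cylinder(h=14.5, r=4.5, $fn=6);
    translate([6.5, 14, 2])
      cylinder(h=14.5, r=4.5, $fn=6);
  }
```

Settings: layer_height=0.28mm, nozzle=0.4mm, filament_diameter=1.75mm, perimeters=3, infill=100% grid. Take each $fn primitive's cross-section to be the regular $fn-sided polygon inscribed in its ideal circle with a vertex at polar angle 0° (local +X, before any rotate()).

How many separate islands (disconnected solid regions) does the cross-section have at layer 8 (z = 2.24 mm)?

At z = 2.24 mm: the r=4.5 cylinder contributes a regular 6-gon of circumradius 4.5; the cylinder at (6.5, 14): section is a regular 6-gon, circumradius r=4.5; Merging all regions: the 2 present regions are separate (no shared area or edge), so areas and boundary lengths simply add and each stays a separate island — 2 connected regions; (rotated 85° about Z; rotation is an isometry so areas/perimeters/island counts are preserved). Overall, the cross-section has 2 separate islands. Island count = 2.

2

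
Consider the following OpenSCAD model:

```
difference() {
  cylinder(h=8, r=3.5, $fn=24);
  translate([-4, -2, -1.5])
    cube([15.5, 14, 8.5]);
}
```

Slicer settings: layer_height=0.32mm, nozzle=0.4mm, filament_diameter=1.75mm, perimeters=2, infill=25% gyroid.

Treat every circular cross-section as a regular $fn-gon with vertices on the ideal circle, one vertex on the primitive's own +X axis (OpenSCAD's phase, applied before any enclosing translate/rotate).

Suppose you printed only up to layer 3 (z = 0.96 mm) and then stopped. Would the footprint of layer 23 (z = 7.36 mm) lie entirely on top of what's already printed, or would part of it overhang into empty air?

part overhangs

Compare the two slices. At z = 0.96: the cylinder: section is a regular 24-gon, circumradius r=3.5 (area = (24/2)·3.500²·sin(360°/24) = 38.05 mm²); the cube at (-4, -2) is present — its section is the full 15.5×14 rectangle (area 217.00 mm²); After the difference (first − rest): starting from the r=3.5 cylinder (38.05 mm²), the 15.5×14 cube at (-4, -2) partially overlaps it — only the 32.14 mm² overlap (of its 217.00 mm²) is removed, clipping the outline — area = 5.91 mm². At z = 7.36: the cylinder: section is a regular 24-gon, circumradius r=3.5 (area = (24/2)·3.500²·sin(360°/24) = 38.05 mm²); the cube at (-4, -2) is absent (z outside [-1.5, 7]); Subtracting the remaining from the first: none of the subtracted shapes is present at this height, so the r=3.5 cylinder is unchanged — area = 38.05 mm². Checking containment: at z = 7.36 the cross-section extends beyond the z = 0.96 cross-section by about 32.14 mm².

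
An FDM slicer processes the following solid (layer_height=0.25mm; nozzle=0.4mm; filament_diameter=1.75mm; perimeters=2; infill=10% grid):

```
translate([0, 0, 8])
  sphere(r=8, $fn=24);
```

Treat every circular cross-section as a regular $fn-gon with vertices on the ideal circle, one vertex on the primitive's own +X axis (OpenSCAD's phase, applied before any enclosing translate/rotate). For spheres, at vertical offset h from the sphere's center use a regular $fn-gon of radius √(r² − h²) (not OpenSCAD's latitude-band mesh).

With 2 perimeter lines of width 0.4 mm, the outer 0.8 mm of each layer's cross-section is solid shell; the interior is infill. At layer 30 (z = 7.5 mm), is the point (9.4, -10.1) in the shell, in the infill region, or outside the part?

At z = 7.5 mm: the r=8 sphere contributes a regular 24-gon of circumradius √(8²−0.5²) = 7.984. Overall, the cross-section is a single solid region. The nearest boundary edge runs (3.99, -6.91)→(5.65, -5.65); distance from the point to it = 5.83 mm. The point is not inside any of the regions above, so it lies outside the cross-section (5.83 mm from the nearest boundary).

outside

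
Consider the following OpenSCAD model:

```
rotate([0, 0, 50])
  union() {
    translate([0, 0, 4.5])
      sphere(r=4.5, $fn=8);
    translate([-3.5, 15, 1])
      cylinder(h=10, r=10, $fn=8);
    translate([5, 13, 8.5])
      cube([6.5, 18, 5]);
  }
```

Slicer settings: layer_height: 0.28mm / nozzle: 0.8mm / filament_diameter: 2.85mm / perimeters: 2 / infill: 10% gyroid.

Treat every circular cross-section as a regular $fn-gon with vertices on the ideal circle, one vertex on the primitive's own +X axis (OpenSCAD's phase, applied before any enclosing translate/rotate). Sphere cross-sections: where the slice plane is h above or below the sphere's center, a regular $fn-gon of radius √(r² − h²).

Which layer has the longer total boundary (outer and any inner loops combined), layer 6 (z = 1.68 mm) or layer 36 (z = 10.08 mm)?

Layer 6 (z = 1.68): the r=4.5 sphere slices to a regular 8-gon of circumradius 3.507 (√(r²−h²) with h=2.82 from center) (perimeter = 2·8·3.507·sin(180°/8) = 21.47 mm); the cylinder at (-3.5, 15): section is a regular 8-gon, circumradius r=10 (perimeter = 2·8·10.000·sin(180°/8) = 61.23 mm); the cube at (5, 13) is not intersected at this z (z outside [8.5, 13.5]); Merging all regions: the 2 present regions are separate (no shared area or edge), so areas and boundary lengths simply add and each stays a separate island — boundary = 82.70 mm; (whole slice rotated 50° about Z — lengths, areas and connectivity unchanged). So its perimeter = 82.70 mm. Layer 36 (z = 10.08): the sphere is not intersected at this z (|z−center|=5.580 > r=4.5); the r=10 cylinder at (-3.5, 15) gives a regular 8-gon of circumradius 10 (constant along its height) (perimeter = 2·8·10.000·sin(180°/8) = 61.23 mm); the cube at (5, 13) is present — its section is the full 6.5×18 rectangle (perimeter 49.00 mm); Merging all regions: the regions partially overlap (shared area 4.89 mm²), so the edge portions inside another operand are dropped and the merged outline is re-measured after clipping — boundary = 97.85 mm; (whole slice rotated 50° about Z — lengths, areas and connectivity unchanged). So its perimeter = 97.85 mm. Layer 36 is larger (97.85 vs 82.70 mm).

layer 36 (z = 10.08 mm)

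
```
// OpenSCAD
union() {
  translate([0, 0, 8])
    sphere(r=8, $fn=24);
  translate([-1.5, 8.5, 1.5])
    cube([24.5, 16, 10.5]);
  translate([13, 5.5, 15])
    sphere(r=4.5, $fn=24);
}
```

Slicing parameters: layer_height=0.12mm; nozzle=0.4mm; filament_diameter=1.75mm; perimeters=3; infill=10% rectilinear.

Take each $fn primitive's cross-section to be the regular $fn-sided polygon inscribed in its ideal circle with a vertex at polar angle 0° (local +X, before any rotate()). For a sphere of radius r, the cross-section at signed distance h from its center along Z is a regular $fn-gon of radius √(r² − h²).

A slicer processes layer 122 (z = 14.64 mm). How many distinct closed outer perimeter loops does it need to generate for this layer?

At z = 14.64 mm: the sphere: section is a regular 24-gon, circumradius = √(r²−h²) = √(8²−6.64²) = 4.462; the cube at (-1.5, 8.5) does not reach this height (z outside [1.5, 12]); the r=4.5 sphere at (13, 5.5) slices to a regular 24-gon of circumradius 4.486 (√(r²−h²) with h=0.36 from center); Taking the union: the 2 present regions are separate (no shared area or edge), so areas and boundary lengths simply add and each stays a separate island — 2 connected regions. The result has 2 disconnected regions.

2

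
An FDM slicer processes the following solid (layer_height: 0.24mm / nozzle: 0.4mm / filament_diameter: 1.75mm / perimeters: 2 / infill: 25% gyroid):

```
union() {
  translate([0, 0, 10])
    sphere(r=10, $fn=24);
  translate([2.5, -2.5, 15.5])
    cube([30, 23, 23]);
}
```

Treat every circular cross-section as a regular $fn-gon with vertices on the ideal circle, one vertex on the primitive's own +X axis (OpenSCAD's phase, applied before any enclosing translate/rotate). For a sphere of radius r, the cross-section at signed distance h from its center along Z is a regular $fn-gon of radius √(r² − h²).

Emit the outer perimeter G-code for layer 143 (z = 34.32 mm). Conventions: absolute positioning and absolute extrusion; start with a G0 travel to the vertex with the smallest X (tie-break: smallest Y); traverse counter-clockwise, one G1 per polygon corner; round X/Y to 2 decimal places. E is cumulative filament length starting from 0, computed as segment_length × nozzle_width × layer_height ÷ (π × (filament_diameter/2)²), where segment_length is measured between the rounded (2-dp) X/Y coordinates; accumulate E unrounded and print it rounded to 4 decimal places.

At z = 34.32 mm: the sphere is absent (|z−center|=24.320 > r=10); the cube at (2.5, -2.5) (footprint 30×23) is included at this height; Combining (union): only the 30×23 cube at (2.5, -2.5) is present, so the union is just that shape — 1 connected region. The outline is a single polygon with 4 vertices. Extrusion per mm of travel: 0.4 × 0.24 / (π × 0.875²) = 0.039912. Accumulating E over each segment gives final E = 4.2307.

G0 X2.50 Y-2.50 Z34.32
G1 X32.50 Y-2.50 E1.1974
G1 X32.50 Y20.50 E2.1153
G1 X2.50 Y20.50 E3.3127
G1 X2.50 Y-2.50 E4.2307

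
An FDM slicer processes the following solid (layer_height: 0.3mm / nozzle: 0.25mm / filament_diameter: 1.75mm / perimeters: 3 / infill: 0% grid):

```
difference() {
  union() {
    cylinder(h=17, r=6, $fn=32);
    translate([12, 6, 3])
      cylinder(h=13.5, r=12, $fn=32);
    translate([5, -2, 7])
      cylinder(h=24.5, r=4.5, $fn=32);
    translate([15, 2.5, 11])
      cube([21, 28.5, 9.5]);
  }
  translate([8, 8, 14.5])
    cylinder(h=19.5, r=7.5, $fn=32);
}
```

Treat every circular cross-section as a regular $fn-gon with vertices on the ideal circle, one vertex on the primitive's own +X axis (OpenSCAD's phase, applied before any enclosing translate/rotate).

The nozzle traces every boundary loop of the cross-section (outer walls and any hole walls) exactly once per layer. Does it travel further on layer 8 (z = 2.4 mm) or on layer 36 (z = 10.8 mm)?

Layer 8 (z = 2.4): the r=6 cylinder contributes a regular 32-gon of circumradius 6 (perimeter = 2·32·6.000·sin(180°/32) = 37.64 mm); the cylinder at (12, 6) is not intersected at this z (z outside [3, 16.5]); the cylinder at (5, -2) is not intersected at this z (z outside [7, 31.5]); the cube at (15, 2.5) does not reach this height (z outside [11, 20.5]); Merging all regions: only the r=6 cylinder is present, so the union is just that shape — boundary = 37.64 mm; the cylinder at (8, 8) is absent (z outside [14.5, 34]); Subtracting the remaining from the first: none of the subtracted shapes is present at this height, so that combined region is unchanged — boundary = 37.64 mm. So its perimeter = 37.64 mm. Layer 36 (z = 10.8): the r=6 cylinder contributes a regular 32-gon of circumradius 6 (perimeter = 2·32·6.000·sin(180°/32) = 37.64 mm); the r=12 cylinder at (12, 6) gives a regular 32-gon of circumradius 12 (constant along its height) (perimeter = 2·32·12.000·sin(180°/32) = 75.28 mm); the cylinder at (5, -2): section is a regular 32-gon, circumradius r=4.5 (perimeter = 2·32·4.500·sin(180°/32) = 28.23 mm); the cube at (15, 2.5) is absent (z outside [11, 20.5]); Combining (union): the regions partially overlap (shared area 88.32 mm²), so the edge portions inside another operand are dropped and the merged outline is re-measured after clipping — boundary = 87.94 mm; the cylinder at (8, 8) does not reach this height (z outside [14.5, 34]); After the difference (first − rest): none of the subtracted shapes is present at this height, so that combined region is unchanged — boundary = 87.94 mm. So its perimeter = 87.94 mm. Layer 36 is larger (87.94 vs 37.64 mm).

layer 36 (z = 10.8 mm)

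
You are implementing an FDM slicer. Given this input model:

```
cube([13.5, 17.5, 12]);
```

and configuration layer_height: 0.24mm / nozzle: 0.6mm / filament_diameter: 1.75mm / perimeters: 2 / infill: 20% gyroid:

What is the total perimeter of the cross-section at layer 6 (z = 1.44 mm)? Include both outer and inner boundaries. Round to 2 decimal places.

At z = 1.44 mm: the 13.5×17.5 cube contributes its full rectangle (perimeter 62.00 mm). Overall, the cross-section is a single solid region. Total boundary length (outer) = 62.00 mm.

62.00 mm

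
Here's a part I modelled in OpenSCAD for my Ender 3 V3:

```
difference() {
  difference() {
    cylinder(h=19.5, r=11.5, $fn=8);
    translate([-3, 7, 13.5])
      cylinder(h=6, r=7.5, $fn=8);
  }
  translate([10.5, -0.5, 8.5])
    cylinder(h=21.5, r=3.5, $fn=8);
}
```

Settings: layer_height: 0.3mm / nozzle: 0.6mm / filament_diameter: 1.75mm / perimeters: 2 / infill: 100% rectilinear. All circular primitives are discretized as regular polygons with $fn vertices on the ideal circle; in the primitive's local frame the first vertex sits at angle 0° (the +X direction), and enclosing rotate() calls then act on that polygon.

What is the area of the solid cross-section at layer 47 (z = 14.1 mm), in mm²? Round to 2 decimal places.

At z = 14.1 mm: the r=11.5 cylinder contributes a regular 8-gon of circumradius 11.5 (area = (8/2)·11.500²·sin(360°/8) = 374.06 mm²); the r=7.5 cylinder at (-3, 7) contributes a regular 8-gon of circumradius 7.5 (area = (8/2)·7.500²·sin(360°/8) = 159.10 mm²); Subtracting the remaining from the first: starting from the r=11.5 cylinder (374.06 mm²), the r=7.5 cylinder at (-3, 7) partially overlaps it — only the 114.85 mm² overlap (of its 159.10 mm²) is removed, clipping the outline — area = 259.21 mm²; the r=3.5 cylinder at (10.5, -0.5) contributes a regular 8-gon of circumradius 3.5 (area = (8/2)·3.500²·sin(360°/8) = 34.65 mm²); After the difference (first − rest): starting from that combined region (259.21 mm²), the r=3.5 cylinder at (10.5, -0.5) partially overlaps it — only the 19.23 mm² overlap (of its 34.65 mm²) is removed, clipping the outline — area = 239.97 mm². Overall, the cross-section is a single solid region. Net area = 239.97 mm².

239.97 mm²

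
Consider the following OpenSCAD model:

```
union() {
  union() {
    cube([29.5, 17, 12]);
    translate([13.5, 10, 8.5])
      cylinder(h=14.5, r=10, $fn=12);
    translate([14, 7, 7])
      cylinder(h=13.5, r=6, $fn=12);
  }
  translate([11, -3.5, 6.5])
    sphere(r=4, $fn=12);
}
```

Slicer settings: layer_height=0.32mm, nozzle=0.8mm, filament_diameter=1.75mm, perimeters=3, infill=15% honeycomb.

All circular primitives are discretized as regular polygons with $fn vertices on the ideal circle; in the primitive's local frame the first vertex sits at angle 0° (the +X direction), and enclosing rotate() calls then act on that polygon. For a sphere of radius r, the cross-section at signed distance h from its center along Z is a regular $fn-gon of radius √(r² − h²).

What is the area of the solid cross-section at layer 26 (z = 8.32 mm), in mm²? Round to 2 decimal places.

539.55 mm²

At z = 8.32 mm: the 29.5×17 cube contributes its full rectangle (area 501.50 mm²); the cylinder at (13.5, 10) is absent (z outside [8.5, 23]); the r=6 cylinder at (14, 7) contributes a regular 12-gon of circumradius 6 (area = (12/2)·6.000²·sin(360°/12) = 108.00 mm²); Taking the union: the r=6 cylinder at (14, 7) lies entirely inside the 29.5×17 cube, so the union is just the 29.5×17 cube — area = 501.50 mm²; the r=4 sphere at (11, -3.5) slices to a regular 12-gon of circumradius 3.562 (√(r²−h²) with h=1.82 from center) (area = (12/2)·3.562²·sin(360°/12) = 38.06 mm²); Combining (union): the regions partially overlap — summed areas 539.56 mm² minus the doubly-counted overlap 0.01 mm² gives 539.55 mm² — area = 539.55 mm². Overall, the cross-section is a single solid region. Net area = 539.55 mm².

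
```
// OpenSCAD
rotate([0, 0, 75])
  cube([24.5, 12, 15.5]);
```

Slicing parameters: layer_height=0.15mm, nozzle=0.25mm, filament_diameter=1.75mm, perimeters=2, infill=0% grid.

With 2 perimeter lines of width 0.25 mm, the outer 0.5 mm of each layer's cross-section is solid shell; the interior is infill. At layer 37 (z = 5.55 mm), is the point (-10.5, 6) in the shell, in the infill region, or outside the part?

shell

At z = 5.55 mm: the cube is present — its section is the full 24.5×12 rectangle; (rotated 75° about Z; rotation is an isometry so areas/perimeters/island counts are preserved). Overall, the cross-section is a single solid region. Undo the 75° rotation: the query point maps to (3.078, 11.695) in the un-rotated model frame. The nearest boundary edge runs (24.50, 12.00)→(0.00, 12.00); distance from the point to it = 0.30 mm. The point is inside the cross-section, 0.30 mm from the nearest boundary — within the 0.5 mm shell band (2 × 0.25).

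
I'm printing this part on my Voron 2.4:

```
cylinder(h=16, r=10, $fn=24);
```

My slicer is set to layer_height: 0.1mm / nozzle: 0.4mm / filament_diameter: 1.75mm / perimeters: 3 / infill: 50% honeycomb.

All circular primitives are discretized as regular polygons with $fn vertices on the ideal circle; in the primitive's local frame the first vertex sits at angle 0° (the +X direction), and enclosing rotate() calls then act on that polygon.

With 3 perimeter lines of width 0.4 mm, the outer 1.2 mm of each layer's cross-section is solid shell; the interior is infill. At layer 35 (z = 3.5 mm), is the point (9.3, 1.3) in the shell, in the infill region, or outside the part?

shell

At z = 3.5 mm: the cylinder: section is a regular 24-gon, circumradius r=10. Overall, the cross-section is a single solid region. The nearest boundary edge runs (10.00, 0.00)→(9.66, 2.59); distance from the point to it = 0.52 mm. The point is inside the cross-section, 0.52 mm from the nearest boundary — within the 1.2 mm shell band (3 × 0.4).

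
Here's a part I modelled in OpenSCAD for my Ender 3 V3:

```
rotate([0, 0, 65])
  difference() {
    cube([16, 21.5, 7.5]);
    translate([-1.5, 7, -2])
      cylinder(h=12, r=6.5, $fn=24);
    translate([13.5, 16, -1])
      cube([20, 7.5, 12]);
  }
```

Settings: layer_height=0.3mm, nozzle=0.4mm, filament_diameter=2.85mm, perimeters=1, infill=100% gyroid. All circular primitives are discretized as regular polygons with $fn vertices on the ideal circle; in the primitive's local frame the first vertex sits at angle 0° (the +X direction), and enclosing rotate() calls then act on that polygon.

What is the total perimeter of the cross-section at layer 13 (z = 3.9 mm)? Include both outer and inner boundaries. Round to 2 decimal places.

79.73 mm

At z = 3.9 mm: the 16×21.5 cube contributes its full rectangle (perimeter 75.00 mm); the r=6.5 cylinder at (-1.5, 7) contributes a regular 24-gon of circumradius 6.5 (perimeter = 2·24·6.500·sin(180°/24) = 40.72 mm); the cube at (13.5, 16) is present — its section is the full 20×7.5 rectangle (perimeter 55.00 mm); After the difference (first − rest): starting from the 16×21.5 cube, the r=6.5 cylinder at (-1.5, 7) partially overlaps it — only the 46.41 mm² overlap (of its 131.22 mm²) is removed, clipping the outline; the 20×7.5 cube at (13.5, 16) partially overlaps it — only the 13.75 mm² overlap (of its 150.00 mm²) is removed, clipping the outline — boundary = 79.73 mm; (whole slice rotated 65° about Z — lengths, areas and connectivity unchanged). Overall, the cross-section is a single solid region. Total boundary length (outer) = 79.73 mm.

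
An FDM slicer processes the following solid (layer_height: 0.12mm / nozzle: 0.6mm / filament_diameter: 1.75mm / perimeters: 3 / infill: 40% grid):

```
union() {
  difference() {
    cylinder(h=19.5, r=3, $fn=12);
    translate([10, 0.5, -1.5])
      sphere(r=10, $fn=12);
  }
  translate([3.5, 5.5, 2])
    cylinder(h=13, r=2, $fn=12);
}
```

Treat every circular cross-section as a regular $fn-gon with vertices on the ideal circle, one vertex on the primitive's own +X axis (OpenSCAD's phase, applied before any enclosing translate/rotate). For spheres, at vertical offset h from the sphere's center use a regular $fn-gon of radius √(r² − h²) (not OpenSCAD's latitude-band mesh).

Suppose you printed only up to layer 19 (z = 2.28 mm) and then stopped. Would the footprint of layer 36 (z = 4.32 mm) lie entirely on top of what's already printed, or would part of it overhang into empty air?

Compare the two slices. At z = 2.28: the cylinder: section is a regular 12-gon, circumradius r=3 (area = (12/2)·3.000²·sin(360°/12) = 27.00 mm²); the r=10 sphere at (10, 0.5) slices to a regular 12-gon of circumradius 9.258 (√(r²−h²) with h=3.78 from center) (area = (12/2)·9.258²·sin(360°/12) = 257.13 mm²); After the difference (first − rest): starting from the r=3 cylinder (27.00 mm²), the r=10 sphere at (10, 0.5) partially overlaps it — only the 7.17 mm² overlap (of its 257.13 mm²) is removed, clipping the outline — area = 19.83 mm²; the r=2 cylinder at (3.5, 5.5) contributes a regular 12-gon of circumradius 2 (area = (12/2)·2.000²·sin(360°/12) = 12.00 mm²); Merging all regions: the 2 present regions are separate (no shared area or edge), so areas and boundary lengths simply add and each stays a separate island — area = 31.83 mm². At z = 4.32: the cylinder: section is a regular 12-gon, circumradius r=3 (area = (12/2)·3.000²·sin(360°/12) = 27.00 mm²); the r=10 sphere at (10, 0.5) contributes a regular 12-gon of circumradius √(10²−5.82²) = 8.132 (area = (12/2)·8.132²·sin(360°/12) = 198.38 mm²); Subtracting the remaining from the first: starting from the r=3 cylinder (27.00 mm²), the r=10 sphere at (10, 0.5) partially overlaps it — only the 2.22 mm² overlap (of its 198.38 mm²) is removed, clipping the outline — area = 24.78 mm²; the r=2 cylinder at (3.5, 5.5) gives a regular 12-gon of circumradius 2 (constant along its height) (area = (12/2)·2.000²·sin(360°/12) = 12.00 mm²); Taking the union: the 2 present regions are separate (no shared area or edge), so areas and boundary lengths simply add and each stays a separate island — area = 36.78 mm². Checking containment: at z = 4.32 the cross-section extends beyond the z = 2.28 cross-section by about 4.95 mm².

part overhangs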